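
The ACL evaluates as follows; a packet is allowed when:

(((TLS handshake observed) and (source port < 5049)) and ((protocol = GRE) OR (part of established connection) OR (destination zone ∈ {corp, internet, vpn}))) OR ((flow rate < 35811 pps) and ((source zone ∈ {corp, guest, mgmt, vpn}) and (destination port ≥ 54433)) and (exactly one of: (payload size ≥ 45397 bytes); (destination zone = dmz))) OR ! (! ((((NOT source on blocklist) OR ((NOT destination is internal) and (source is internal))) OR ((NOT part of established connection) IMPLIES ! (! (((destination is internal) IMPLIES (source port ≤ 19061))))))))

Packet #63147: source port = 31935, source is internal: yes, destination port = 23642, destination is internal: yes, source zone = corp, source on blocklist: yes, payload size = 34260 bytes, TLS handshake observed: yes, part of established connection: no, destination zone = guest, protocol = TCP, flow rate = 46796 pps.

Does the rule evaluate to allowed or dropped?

Atomic conditions:
  TLS handshake observed: yes → true
  source port < 5049: 31935 < 5049 is false
  protocol = GRE: TCP == GRE is false
  part of established connection: no → false
  destination zone ∈ {corp, internet, vpn}: guest is not in the set → false
  flow rate < 35811 pps: 46796 < 35811 is false
  source zone ∈ {corp, guest, mgmt, vpn}: corp is in the set → true
  destination port ≥ 54433: 23642 ≥ 54433 is false
  payload size ≥ 45397 bytes: 34260 ≥ 45397 is false
  destination zone = dmz: guest == dmz is false
  NOT source on blocklist: yes → false
  NOT destination is internal: yes → false
  source is internal: yes → true
  NOT part of established connection: no → true
  destination is internal: yes → true
  source port ≤ 19061: 31935 ≤ 19061 is false
Combine:
[1.1] true AND false = false
[1.2] false OR false OR false = false
[1] false AND false = false
[2.2] true AND false = false
[2.3] exactly-one(false, false) = false
[2] false AND false AND false = false
[3.1.1.1.2] false AND true = false
[3.1.1.1] false OR false = false
[3.1.1.2.2.1.1] true → false = false
[3.1.1.2.2.1] NOT false = true
[3.1.1.2.2] NOT true = false
[3.1.1.2] true → false = false
[3.1.1] false OR false = false
[3.1] NOT false = true
[3] NOT true = false
[root] false OR false OR false = false
Overall: false → dropped

Dropped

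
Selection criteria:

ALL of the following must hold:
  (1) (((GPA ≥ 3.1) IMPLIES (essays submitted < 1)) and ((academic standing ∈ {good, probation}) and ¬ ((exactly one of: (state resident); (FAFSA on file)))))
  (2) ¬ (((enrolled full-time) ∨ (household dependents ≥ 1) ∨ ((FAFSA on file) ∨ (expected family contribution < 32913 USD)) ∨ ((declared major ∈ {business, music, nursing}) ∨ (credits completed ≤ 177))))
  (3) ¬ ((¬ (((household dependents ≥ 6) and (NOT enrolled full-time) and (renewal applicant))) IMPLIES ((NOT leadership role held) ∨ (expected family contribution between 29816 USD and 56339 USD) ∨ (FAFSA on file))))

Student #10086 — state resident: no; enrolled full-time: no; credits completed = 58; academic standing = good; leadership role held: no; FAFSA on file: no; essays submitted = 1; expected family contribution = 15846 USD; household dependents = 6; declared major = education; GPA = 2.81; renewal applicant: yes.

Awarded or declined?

Declined

Atomic conditions:
  GPA ≥ 3.1: 2.81 ≥ 3.1 is false
  essays submitted < 1: 1 < 1 is false
  academic standing ∈ {good, probation}: good is in the set → true
  state resident: no → false
  FAFSA on file: no → false
  enrolled full-time: no → false
  household dependents ≥ 1: 6 ≥ 1 is true
  expected family contribution < 32913 USD: 15846 < 32913 is true
  declared major ∈ {business, music, nursing}: education is not in the set → false
  credits completed ≤ 177: 58 ≤ 177 is true
  household dependents ≥ 6: 6 ≥ 6 is true
  NOT enrolled full-time: no → true
  renewal applicant: yes → true
  NOT leadership role held: no → true
  expected family contribution between 29816 USD and 56339 USD: 15846 in [29816, 56339] is false
Combine:
[1.1] false → false (antecedent false ⇒ implication holds) = true
[1.2.2.1] exactly-one(false, false) = false
[1.2.2] NOT false = true
[1.2] true AND true = true
[1] true AND true = true
[2.1.3] false OR true = true
[2.1.4] false OR true = true
[2.1] false OR true OR true OR true = true
[2] NOT true = false
[3.1.1.1] true AND true AND true = true
[3.1.1] NOT true = false
[3.1.2] true OR false OR false = true
[3.1] false → true (antecedent false ⇒ implication holds) = true
[3] NOT true = false
[root] true AND false AND false = false
Overall: false → declined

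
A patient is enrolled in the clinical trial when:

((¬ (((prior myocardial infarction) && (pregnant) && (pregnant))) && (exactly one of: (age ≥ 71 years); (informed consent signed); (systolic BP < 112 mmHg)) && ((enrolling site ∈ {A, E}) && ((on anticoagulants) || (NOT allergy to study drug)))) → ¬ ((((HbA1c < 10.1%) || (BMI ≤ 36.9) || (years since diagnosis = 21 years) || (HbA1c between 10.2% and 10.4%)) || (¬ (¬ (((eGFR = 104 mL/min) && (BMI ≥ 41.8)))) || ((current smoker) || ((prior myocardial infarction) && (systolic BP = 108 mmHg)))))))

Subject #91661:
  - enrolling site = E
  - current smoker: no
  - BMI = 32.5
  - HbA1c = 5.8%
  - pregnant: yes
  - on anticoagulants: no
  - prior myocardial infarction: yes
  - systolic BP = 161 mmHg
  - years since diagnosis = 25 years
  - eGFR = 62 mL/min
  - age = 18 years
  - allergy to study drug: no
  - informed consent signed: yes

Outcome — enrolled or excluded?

Atomic conditions:
  prior myocardial infarction: yes → true
  pregnant: yes → true
  age ≥ 71 years: 18 ≥ 71 is false
  informed consent signed: yes → true
  systolic BP < 112 mmHg: 161 < 112 is false
  enrolling site ∈ {A, E}: E is in the set → true
  on anticoagulants: no → false
  NOT allergy to study drug: no → true
  HbA1c < 10.1%: 5.8 < 10.1 is true
  BMI ≤ 36.9: 32.5 ≤ 36.9 is true
  years since diagnosis = 21 years: 25 == 21 is false
  HbA1c between 10.2% and 10.4%: 5.8 in [10.2, 10.4] is false
  eGFR = 104 mL/min: 62 == 104 is false
  BMI ≥ 41.8: 32.5 ≥ 41.8 is false
  current smoker: no → false
  systolic BP = 108 mmHg: 161 == 108 is false
Combine:
[1.1.1] true AND true AND true = true
[1.1] NOT true = false
[1.2] exactly-one(false, true, false) = true
[1.3.2] false OR true = true
[1.3] true AND true = true
[1] false AND true AND true = false
[2.1.1] true OR true OR false OR false = true
[2.1.2.1.1.1] false AND false = false
[2.1.2.1.1] NOT false = true
[2.1.2.1] NOT true = false
[2.1.2.2.2] true AND false = false
[2.1.2.2] false OR false = false
[2.1.2] false OR false = false
[2.1] true OR false = true
[2] NOT true = false
[root] false → false (antecedent false ⇒ implication holds) = true
Overall: true → enrolled

Enrolled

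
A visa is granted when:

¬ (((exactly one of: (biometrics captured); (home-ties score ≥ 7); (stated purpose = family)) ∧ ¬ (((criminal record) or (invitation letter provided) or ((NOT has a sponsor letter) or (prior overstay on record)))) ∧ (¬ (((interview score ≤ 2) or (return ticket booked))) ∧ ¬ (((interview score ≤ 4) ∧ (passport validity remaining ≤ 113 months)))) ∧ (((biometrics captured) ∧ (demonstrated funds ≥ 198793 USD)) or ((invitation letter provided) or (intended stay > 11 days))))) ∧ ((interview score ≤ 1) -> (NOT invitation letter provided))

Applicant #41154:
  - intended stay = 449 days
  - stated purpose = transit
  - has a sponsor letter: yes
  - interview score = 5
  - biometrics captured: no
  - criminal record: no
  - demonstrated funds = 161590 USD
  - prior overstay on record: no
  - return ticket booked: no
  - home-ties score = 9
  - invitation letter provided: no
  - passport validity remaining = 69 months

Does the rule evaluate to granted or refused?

Atomic conditions:
  biometrics captured: no → false
  home-ties score ≥ 7: 9 ≥ 7 is true
  stated purpose = family: transit == family is false
  criminal record: no → false
  invitation letter provided: no → false
  NOT has a sponsor letter: yes → false
  prior overstay on record: no → false
  interview score ≤ 2: 5 ≤ 2 is false
  return ticket booked: no → false
  interview score ≤ 4: 5 ≤ 4 is false
  passport validity remaining ≤ 113 months: 69 ≤ 113 is true
  demonstrated funds ≥ 198793 USD: 161590 ≥ 198793 is false
  intended stay > 11 days: 449 > 11 is true
  interview score ≤ 1: 5 ≤ 1 is false
  NOT invitation letter provided: no → true
Combine:
[1.1.1] exactly-one(false, true, false) = true
[1.1.2.1.3] false OR false = false
[1.1.2.1] false OR false OR false = false
[1.1.2] NOT false = true
[1.1.3.1.1] false OR false = false
[1.1.3.1] NOT false = true
[1.1.3.2.1] false AND true = false
[1.1.3.2] NOT false = true
[1.1.3] true AND true = true
[1.1.4.1] false AND false = false
[1.1.4.2] false OR true = true
[1.1.4] false OR true = true
[1.1] true AND true AND true AND true = true
[1] NOT true = false
[2] false → true (antecedent false ⇒ implication holds) = true
[root] false AND true = false
Overall: false → refused

Refused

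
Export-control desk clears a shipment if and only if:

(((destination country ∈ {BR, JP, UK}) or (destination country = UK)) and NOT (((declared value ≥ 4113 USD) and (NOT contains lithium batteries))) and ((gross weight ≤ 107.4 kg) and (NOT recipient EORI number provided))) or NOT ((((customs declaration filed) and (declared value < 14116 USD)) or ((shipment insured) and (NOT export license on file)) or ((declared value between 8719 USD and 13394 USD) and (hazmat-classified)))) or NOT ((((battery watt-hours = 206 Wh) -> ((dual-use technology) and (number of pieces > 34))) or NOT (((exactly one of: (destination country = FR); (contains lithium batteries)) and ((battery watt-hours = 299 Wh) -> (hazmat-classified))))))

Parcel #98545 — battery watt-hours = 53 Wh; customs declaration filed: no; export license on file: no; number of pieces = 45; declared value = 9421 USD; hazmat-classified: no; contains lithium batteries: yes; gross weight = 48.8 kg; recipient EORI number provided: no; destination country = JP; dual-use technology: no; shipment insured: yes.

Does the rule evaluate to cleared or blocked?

Cleared

Atomic conditions:
  destination country ∈ {BR, JP, UK}: JP is in the set → true
  destination country = UK: JP == UK is false
  declared value ≥ 4113 USD: 9421 ≥ 4113 is true
  NOT contains lithium batteries: yes → false
  gross weight ≤ 107.4 kg: 48.8 ≤ 107.4 is true
  NOT recipient EORI number provided: no → true
  customs declaration filed: no → false
  declared value < 14116 USD: 9421 < 14116 is true
  shipment insured: yes → true
  NOT export license on file: no → true
  declared value between 8719 USD and 13394 USD: 9421 in [8719, 13394] is true
  hazmat-classified: no → false
  battery watt-hours = 206 Wh: 53 == 206 is false
  dual-use technology: no → false
  number of pieces > 34: 45 > 34 is true
  destination country = FR: JP == FR is false
  contains lithium batteries: yes → true
  battery watt-hours = 299 Wh: 53 == 299 is false
Combine:
[1.1] true OR false = true
[1.2.1] true AND false = false
[1.2] NOT false = true
[1.3] true AND true = true
[1] true AND true AND true = true
[2.1.1] false AND true = false
[2.1.2] true AND true = true
[2.1.3] true AND false = false
[2.1] false OR true OR false = true
[2] NOT true = false
[3.1.1.2] false AND true = false
[3.1.1] false → false (antecedent false ⇒ implication holds) = true
[3.1.2.1.1] exactly-one(false, true) = true
[3.1.2.1.2] false → false (antecedent false ⇒ implication holds) = true
[3.1.2.1] true AND true = true
[3.1.2] NOT true = false
[3.1] true OR false = true
[3] NOT true = false
[root] true OR false OR false = true
Overall: true → cleared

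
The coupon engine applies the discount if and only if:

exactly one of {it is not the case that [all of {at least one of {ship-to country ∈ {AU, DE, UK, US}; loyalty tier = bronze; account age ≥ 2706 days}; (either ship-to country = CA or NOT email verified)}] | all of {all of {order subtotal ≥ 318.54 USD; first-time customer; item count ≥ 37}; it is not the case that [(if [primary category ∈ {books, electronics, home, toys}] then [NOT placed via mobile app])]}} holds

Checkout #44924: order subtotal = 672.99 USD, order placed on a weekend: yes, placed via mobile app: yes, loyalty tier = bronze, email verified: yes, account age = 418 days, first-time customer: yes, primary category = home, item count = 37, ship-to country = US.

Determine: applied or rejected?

Rejected

Atomic conditions:
  ship-to country ∈ {AU, DE, UK, US}: US is in the set → true
  loyalty tier = bronze: bronze == bronze is true
  account age ≥ 2706 days: 418 ≥ 2706 is false
  ship-to country = CA: US == CA is false
  NOT email verified: yes → false
  order subtotal ≥ 318.54 USD: 672.99 ≥ 318.54 is true
  first-time customer: yes → true
  item count ≥ 37: 37 ≥ 37 is true
  primary category ∈ {books, electronics, home, toys}: home is in the set → true
  NOT placed via mobile app: yes → false
Combine:
[1.1.1] true OR true OR false = true
[1.1.2] false OR false = false
[1.1] true AND false = false
[1] NOT false = true
[2.1] true AND true AND true = true
[2.2.1] true → false = false
[2.2] NOT false = true
[2] true AND true = true
[root] exactly-one(true, true) = false
Overall: false → rejected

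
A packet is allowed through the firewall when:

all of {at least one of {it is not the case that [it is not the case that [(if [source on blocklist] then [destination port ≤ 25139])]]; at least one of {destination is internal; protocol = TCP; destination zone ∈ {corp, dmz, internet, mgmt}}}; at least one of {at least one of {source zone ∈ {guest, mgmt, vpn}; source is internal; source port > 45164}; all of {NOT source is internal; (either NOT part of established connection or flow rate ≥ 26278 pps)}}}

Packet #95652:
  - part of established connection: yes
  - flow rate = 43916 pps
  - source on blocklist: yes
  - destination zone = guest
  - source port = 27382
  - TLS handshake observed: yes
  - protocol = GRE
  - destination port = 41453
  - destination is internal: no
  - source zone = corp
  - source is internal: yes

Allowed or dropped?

Dropped

Atomic conditions:
  source on blocklist: yes → true
  destination port ≤ 25139: 41453 ≤ 25139 is false
  destination is internal: no → false
  protocol = TCP: GRE == TCP is false
  destination zone ∈ {corp, dmz, internet, mgmt}: guest is not in the set → false
  source zone ∈ {guest, mgmt, vpn}: corp is not in the set → false
  source is internal: yes → true
  source port > 45164: 27382 > 45164 is false
  NOT source is internal: yes → false
  NOT part of established connection: yes → false
  flow rate ≥ 26278 pps: 43916 ≥ 26278 is true
Combine:
[1.1.1.1] true → false = false
[1.1.1] NOT false = true
[1.1] NOT true = false
[1.2] false OR false OR false = false
[1] false OR false = false
[2.1] false OR true OR false = true
[2.2.2] false OR true = true
[2.2] false AND true = false
[2] true OR false = true
[root] false AND true = false
Overall: false → dropped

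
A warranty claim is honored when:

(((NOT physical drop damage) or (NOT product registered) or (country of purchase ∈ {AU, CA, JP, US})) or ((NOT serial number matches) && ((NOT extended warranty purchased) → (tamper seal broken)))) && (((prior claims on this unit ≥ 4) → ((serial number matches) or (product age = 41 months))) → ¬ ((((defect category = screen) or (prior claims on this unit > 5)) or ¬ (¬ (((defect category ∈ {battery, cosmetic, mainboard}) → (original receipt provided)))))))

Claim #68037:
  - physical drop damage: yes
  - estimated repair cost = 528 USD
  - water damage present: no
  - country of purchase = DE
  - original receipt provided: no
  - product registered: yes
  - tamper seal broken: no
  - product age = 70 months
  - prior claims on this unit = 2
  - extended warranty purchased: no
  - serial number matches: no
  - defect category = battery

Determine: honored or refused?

Refused

Atomic conditions:
  NOT physical drop damage: yes → false
  NOT product registered: yes → false
  country of purchase ∈ {AU, CA, JP, US}: DE is not in the set → false
  NOT serial number matches: no → true
  NOT extended warranty purchased: no → true
  tamper seal broken: no → false
  prior claims on this unit ≥ 4: 2 ≥ 4 is false
  serial number matches: no → false
  product age = 41 months: 70 == 41 is false
  defect category = screen: battery == screen is false
  prior claims on this unit > 5: 2 > 5 is false
  defect category ∈ {battery, cosmetic, mainboard}: battery is in the set → true
  original receipt provided: no → false
Combine:
[1.1] false OR false OR false = false
[1.2.2] true → false = false
[1.2] true AND false = false
[1] false OR false = false
[2.1.2] false OR false = false
[2.1] false → false (antecedent false ⇒ implication holds) = true
[2.2.1.1] false OR false = false
[2.2.1.2.1.1] true → false = false
[2.2.1.2.1] NOT false = true
[2.2.1.2] NOT true = false
[2.2.1] false OR false = false
[2.2] NOT false = true
[2] true → true = true
[root] false AND true = false
Overall: false → refused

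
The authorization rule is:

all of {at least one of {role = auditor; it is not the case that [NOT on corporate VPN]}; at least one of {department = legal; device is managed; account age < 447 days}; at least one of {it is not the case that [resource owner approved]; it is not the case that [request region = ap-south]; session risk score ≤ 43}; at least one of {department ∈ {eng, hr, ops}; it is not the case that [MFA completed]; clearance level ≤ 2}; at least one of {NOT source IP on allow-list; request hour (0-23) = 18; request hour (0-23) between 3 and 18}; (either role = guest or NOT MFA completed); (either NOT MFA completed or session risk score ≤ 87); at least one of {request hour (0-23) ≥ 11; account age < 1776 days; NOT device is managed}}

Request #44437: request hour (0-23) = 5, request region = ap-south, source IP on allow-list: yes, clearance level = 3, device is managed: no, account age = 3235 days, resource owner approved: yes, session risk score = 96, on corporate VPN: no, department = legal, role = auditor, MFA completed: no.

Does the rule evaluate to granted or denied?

Denied

Atomic conditions:
  role = auditor: auditor == auditor is true
  NOT on corporate VPN: no → true
  department = legal: legal == legal is true
  device is managed: no → false
  account age < 447 days: 3235 < 447 is false
  resource owner approved: yes → true
  request region = ap-south: ap-south == ap-south is true
  session risk score ≤ 43: 96 ≤ 43 is false
  department ∈ {eng, hr, ops}: legal is not in the set → false
  MFA completed: no → false
  clearance level ≤ 2: 3 ≤ 2 is false
  NOT source IP on allow-list: yes → false
  request hour (0-23) = 18: 5 == 18 is false
  request hour (0-23) between 3 and 18: 5 in [3, 18] is true
  role = guest: auditor == guest is false
  NOT MFA completed: no → true
  session risk score ≤ 87: 96 ≤ 87 is false
  request hour (0-23) ≥ 11: 5 ≥ 11 is false
  account age < 1776 days: 3235 < 1776 is false
  NOT device is managed: no → true
Combine:
[1.2] NOT true = false
[1] true OR false = true
[2] true OR false OR false = true
[3.1] NOT true = false
[3.2] NOT true = false
[3] false OR false OR false = false
[4.2] NOT false = true
[4] false OR true OR false = true
[5] false OR false OR true = true
[6] false OR true = true
[7] true OR false = true
[8] false OR false OR true = true
[root] true AND true AND false AND true AND true AND true AND true AND true = false
Overall: false → denied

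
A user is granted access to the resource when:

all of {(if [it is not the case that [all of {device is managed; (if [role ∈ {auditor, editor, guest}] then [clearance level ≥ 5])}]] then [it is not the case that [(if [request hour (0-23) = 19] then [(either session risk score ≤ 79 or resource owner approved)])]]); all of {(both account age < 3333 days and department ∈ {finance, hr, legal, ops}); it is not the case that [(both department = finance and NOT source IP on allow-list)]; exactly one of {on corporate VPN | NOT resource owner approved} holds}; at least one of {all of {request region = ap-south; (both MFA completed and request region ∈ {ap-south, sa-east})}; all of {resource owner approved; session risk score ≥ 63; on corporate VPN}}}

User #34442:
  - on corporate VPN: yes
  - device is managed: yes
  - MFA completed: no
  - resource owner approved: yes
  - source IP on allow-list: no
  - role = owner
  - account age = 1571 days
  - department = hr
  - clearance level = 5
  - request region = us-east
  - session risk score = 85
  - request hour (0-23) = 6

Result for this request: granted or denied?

Granted

Atomic conditions:
  device is managed: yes → true
  role ∈ {auditor, editor, guest}: owner is not in the set → false
  clearance level ≥ 5: 5 ≥ 5 is true
  request hour (0-23) = 19: 6 == 19 is false
  session risk score ≤ 79: 85 ≤ 79 is false
  resource owner approved: yes → true
  account age < 3333 days: 1571 < 3333 is true
  department ∈ {finance, hr, legal, ops}: hr is in the set → true
  department = finance: hr == finance is false
  NOT source IP on allow-list: no → true
  on corporate VPN: yes → true
  NOT resource owner approved: yes → false
  request region = ap-south: us-east == ap-south is false
  MFA completed: no → false
  request region ∈ {ap-south, sa-east}: us-east is not in the set → false
  session risk score ≥ 63: 85 ≥ 63 is true
Combine:
[1.1.1.2] false → true (antecedent false ⇒ implication holds) = true
[1.1.1] true AND true = true
[1.1] NOT true = false
[1.2.1.2] false OR true = true
[1.2.1] false → true (antecedent false ⇒ implication holds) = true
[1.2] NOT true = false
[1] false → false (antecedent false ⇒ implication holds) = true
[2.1] true AND true = true
[2.2.1] false AND true = false
[2.2] NOT false = true
[2.3] exactly-one(true, false) = true
[2] true AND true AND true = true
[3.1.2] false AND false = false
[3.1] false AND false = false
[3.2] true AND true AND true = true
[3] false OR true = true
[root] true AND true AND true = true
Overall: true → granted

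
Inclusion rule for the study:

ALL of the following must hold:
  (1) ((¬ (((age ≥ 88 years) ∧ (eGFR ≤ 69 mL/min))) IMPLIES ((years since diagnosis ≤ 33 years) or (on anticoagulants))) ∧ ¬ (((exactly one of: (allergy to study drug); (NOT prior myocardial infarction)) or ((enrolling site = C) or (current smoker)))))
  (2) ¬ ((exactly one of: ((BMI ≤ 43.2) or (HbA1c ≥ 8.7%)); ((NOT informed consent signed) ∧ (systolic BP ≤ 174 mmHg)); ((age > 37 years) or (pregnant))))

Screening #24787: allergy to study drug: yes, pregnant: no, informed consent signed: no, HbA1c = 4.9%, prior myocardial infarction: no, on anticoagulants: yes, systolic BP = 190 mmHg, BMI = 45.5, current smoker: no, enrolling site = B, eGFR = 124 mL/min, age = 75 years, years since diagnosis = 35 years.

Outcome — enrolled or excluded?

Excluded

Atomic conditions:
  age ≥ 88 years: 75 ≥ 88 is false
  eGFR ≤ 69 mL/min: 124 ≤ 69 is false
  years since diagnosis ≤ 33 years: 35 ≤ 33 is false
  on anticoagulants: yes → true
  allergy to study drug: yes → true
  NOT prior myocardial infarction: no → true
  enrolling site = C: B == C is false
  current smoker: no → false
  BMI ≤ 43.2: 45.5 ≤ 43.2 is false
  HbA1c ≥ 8.7%: 4.9 ≥ 8.7 is false
  NOT informed consent signed: no → true
  systolic BP ≤ 174 mmHg: 190 ≤ 174 is false
  age > 37 years: 75 > 37 is true
  pregnant: no → false
Combine:
[1.1.1.1] false AND false = false
[1.1.1] NOT false = true
[1.1.2] false OR true = true
[1.1] true → true = true
[1.2.1.1] exactly-one(true, true) = false
[1.2.1.2] false OR false = false
[1.2.1] false OR false = false
[1.2] NOT false = true
[1] true AND true = true
[2.1.1] false OR false = false
[2.1.2] true AND false = false
[2.1.3] true OR false = true
[2.1] exactly-one(false, false, true) = true
[2] NOT true = false
[root] true AND false = false
Overall: false → excluded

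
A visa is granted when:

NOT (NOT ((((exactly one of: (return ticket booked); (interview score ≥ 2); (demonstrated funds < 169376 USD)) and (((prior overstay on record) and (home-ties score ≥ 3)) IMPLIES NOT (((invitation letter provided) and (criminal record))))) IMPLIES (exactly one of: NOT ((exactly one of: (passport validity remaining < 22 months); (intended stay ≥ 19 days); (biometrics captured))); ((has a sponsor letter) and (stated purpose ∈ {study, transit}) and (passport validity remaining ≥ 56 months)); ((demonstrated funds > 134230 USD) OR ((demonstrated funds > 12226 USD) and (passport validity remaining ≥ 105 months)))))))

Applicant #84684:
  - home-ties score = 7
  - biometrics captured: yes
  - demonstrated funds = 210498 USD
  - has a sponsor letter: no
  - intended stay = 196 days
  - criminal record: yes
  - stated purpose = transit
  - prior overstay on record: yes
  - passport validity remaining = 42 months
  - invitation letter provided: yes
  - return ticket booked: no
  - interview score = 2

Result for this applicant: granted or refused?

Granted

Atomic conditions:
  return ticket booked: no → false
  interview score ≥ 2: 2 ≥ 2 is true
  demonstrated funds < 169376 USD: 210498 < 169376 is false
  prior overstay on record: yes → true
  home-ties score ≥ 3: 7 ≥ 3 is true
  invitation letter provided: yes → true
  criminal record: yes → true
  passport validity remaining < 22 months: 42 < 22 is false
  intended stay ≥ 19 days: 196 ≥ 19 is true
  biometrics captured: yes → true
  has a sponsor letter: no → false
  stated purpose ∈ {study, transit}: transit is in the set → true
  passport validity remaining ≥ 56 months: 42 ≥ 56 is false
  demonstrated funds > 134230 USD: 210498 > 134230 is true
  demonstrated funds > 12226 USD: 210498 > 12226 is true
  passport validity remaining ≥ 105 months: 42 ≥ 105 is false
Combine:
[1.1.1.1] exactly-one(false, true, false) = true
[1.1.1.2.1] true AND true = true
[1.1.1.2.2.1] true AND true = true
[1.1.1.2.2] NOT true = false
[1.1.1.2] true → false = false
[1.1.1] true AND false = false
[1.1.2.1.1] exactly-one(false, true, true) = false
[1.1.2.1] NOT false = true
[1.1.2.2] false AND true AND false = false
[1.1.2.3.2] true AND false = false
[1.1.2.3] true OR false = true
[1.1.2] exactly-one(true, false, true) = false
[1.1] false → false (antecedent false ⇒ implication holds) = true
[1] NOT true = false
[root] NOT false = true
Overall: true → granted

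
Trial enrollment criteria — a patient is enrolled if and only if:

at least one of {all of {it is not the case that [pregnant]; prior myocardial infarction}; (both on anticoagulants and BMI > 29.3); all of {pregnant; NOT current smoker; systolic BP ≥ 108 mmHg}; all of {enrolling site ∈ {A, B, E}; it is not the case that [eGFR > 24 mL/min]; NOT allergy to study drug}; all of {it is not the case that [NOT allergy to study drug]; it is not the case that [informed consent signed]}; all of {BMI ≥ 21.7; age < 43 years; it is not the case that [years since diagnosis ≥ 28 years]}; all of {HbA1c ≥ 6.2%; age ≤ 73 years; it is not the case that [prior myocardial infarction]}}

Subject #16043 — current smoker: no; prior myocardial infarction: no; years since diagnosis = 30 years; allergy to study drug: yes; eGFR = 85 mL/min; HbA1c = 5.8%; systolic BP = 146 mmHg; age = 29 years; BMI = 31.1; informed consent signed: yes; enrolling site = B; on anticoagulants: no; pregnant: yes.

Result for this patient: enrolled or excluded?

Enrolled

Atomic conditions:
  pregnant: yes → true
  prior myocardial infarction: no → false
  on anticoagulants: no → false
  BMI > 29.3: 31.1 > 29.3 is true
  NOT current smoker: no → true
  systolic BP ≥ 108 mmHg: 146 ≥ 108 is true
  enrolling site ∈ {A, B, E}: B is in the set → true
  eGFR > 24 mL/min: 85 > 24 is true
  NOT allergy to study drug: yes → false
  informed consent signed: yes → true
  BMI ≥ 21.7: 31.1 ≥ 21.7 is true
  age < 43 years: 29 < 43 is true
  years since diagnosis ≥ 28 years: 30 ≥ 28 is true
  HbA1c ≥ 6.2%: 5.8 ≥ 6.2 is false
  age ≤ 73 years: 29 ≤ 73 is true
Combine:
[1.1] NOT true = false
[1] false AND false = false
[2] false AND true = false
[3] true AND true AND true = true
[4.2] NOT true = false
[4] true AND false AND false = false
[5.1] NOT false = true
[5.2] NOT true = false
[5] true AND false = false
[6.3] NOT true = false
[6] true AND true AND false = false
[7.3] NOT false = true
[7] false AND true AND true = false
[root] false OR false OR true OR false OR false OR false OR false = true
Overall: true → enrolled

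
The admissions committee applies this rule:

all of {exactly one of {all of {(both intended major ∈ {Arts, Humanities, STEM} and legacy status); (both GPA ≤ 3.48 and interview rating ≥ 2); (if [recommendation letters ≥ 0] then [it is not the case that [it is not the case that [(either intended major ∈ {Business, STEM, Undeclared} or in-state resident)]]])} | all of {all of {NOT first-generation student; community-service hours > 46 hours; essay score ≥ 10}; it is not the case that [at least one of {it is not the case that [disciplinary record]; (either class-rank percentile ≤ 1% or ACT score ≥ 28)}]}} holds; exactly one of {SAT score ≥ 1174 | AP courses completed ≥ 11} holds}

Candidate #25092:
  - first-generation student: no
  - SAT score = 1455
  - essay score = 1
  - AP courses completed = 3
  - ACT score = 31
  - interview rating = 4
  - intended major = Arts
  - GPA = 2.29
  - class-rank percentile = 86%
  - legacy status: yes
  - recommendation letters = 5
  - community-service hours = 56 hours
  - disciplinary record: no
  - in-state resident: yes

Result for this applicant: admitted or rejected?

Admitted

Atomic conditions:
  intended major ∈ {Arts, Humanities, STEM}: Arts is in the set → true
  legacy status: yes → true
  GPA ≤ 3.48: 2.29 ≤ 3.48 is true
  interview rating ≥ 2: 4 ≥ 2 is true
  recommendation letters ≥ 0: 5 ≥ 0 is true
  intended major ∈ {Business, STEM, Undeclared}: Arts is not in the set → false
  in-state resident: yes → true
  NOT first-generation student: no → true
  community-service hours > 46 hours: 56 > 46 is true
  essay score ≥ 10: 1 ≥ 10 is false
  disciplinary record: no → false
  class-rank percentile ≤ 1%: 86 ≤ 1 is false
  ACT score ≥ 28: 31 ≥ 28 is true
  SAT score ≥ 1174: 1455 ≥ 1174 is true
  AP courses completed ≥ 11: 3 ≥ 11 is false
Combine:
[1.1.1] true AND true = true
[1.1.2] true AND true = true
[1.1.3.2.1.1] false OR true = true
[1.1.3.2.1] NOT true = false
[1.1.3.2] NOT false = true
[1.1.3] true → true = true
[1.1] true AND true AND true = true
[1.2.1] true AND true AND false = false
[1.2.2.1.1] NOT false = true
[1.2.2.1.2] false OR true = true
[1.2.2.1] true OR true = true
[1.2.2] NOT true = false
[1.2] false AND false = false
[1] exactly-one(true, false) = true
[2] exactly-one(true, false) = true
[root] true AND true = true
Overall: true → admitted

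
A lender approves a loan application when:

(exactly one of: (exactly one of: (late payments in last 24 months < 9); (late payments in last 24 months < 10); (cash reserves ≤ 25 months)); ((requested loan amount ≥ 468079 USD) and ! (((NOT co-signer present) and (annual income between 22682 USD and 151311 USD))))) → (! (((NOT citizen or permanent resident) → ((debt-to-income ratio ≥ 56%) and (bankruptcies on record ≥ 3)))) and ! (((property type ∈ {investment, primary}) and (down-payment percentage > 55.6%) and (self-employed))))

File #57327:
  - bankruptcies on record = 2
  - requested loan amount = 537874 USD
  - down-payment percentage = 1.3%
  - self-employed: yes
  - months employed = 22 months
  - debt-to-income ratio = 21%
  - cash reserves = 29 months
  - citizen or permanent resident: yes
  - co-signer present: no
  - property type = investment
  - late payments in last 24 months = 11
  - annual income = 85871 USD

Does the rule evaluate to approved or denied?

Approved

Atomic conditions:
  late payments in last 24 months < 9: 11 < 9 is false
  late payments in last 24 months < 10: 11 < 10 is false
  cash reserves ≤ 25 months: 29 ≤ 25 is false
  requested loan amount ≥ 468079 USD: 537874 ≥ 468079 is true
  NOT co-signer present: no → true
  annual income between 22682 USD and 151311 USD: 85871 in [22682, 151311] is true
  NOT citizen or permanent resident: yes → false
  debt-to-income ratio ≥ 56%: 21 ≥ 56 is false
  bankruptcies on record ≥ 3: 2 ≥ 3 is false
  property type ∈ {investment, primary}: investment is in the set → true
  down-payment percentage > 55.6%: 1.3 > 55.6 is false
  self-employed: yes → true
Combine:
[1.1] exactly-one(false, false, false) = false
[1.2.2.1] true AND true = true
[1.2.2] NOT true = false
[1.2] true AND false = false
[1] exactly-one(false, false) = false
[2.1.1.2] false AND false = false
[2.1.1] false → false (antecedent false ⇒ implication holds) = true
[2.1] NOT true = false
[2.2.1] true AND false AND true = false
[2.2] NOT false = true
[2] false AND true = false
[root] false → false (antecedent false ⇒ implication holds) = true
Overall: true → approved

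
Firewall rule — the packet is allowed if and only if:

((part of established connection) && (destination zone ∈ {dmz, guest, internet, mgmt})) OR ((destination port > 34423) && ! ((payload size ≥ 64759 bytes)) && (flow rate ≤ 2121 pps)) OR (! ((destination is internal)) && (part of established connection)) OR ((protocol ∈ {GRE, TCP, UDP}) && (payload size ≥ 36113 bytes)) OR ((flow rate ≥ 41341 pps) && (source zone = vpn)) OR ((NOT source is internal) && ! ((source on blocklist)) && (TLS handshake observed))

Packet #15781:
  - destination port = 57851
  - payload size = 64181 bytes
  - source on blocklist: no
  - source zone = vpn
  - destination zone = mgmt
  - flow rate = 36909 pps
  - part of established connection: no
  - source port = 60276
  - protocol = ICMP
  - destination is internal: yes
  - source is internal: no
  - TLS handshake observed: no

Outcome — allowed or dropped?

Dropped

Atomic conditions:
  part of established connection: no → false
  destination zone ∈ {dmz, guest, internet, mgmt}: mgmt is in the set → true
  destination port > 34423: 57851 > 34423 is true
  payload size ≥ 64759 bytes: 64181 ≥ 64759 is false
  flow rate ≤ 2121 pps: 36909 ≤ 2121 is false
  destination is internal: yes → true
  protocol ∈ {GRE, TCP, UDP}: ICMP is not in the set → false
  payload size ≥ 36113 bytes: 64181 ≥ 36113 is true
  flow rate ≥ 41341 pps: 36909 ≥ 41341 is false
  source zone = vpn: vpn == vpn is true
  NOT source is internal: no → true
  source on blocklist: no → false
  TLS handshake observed: no → false
Combine:
[1] false AND true = false
[2.2] NOT false = true
[2] true AND true AND false = false
[3.1] NOT true = false
[3] false AND false = false
[4] false AND true = false
[5] false AND true = false
[6.2] NOT false = true
[6] true AND true AND false = false
[root] false OR false OR false OR false OR false OR false = false
Overall: false → dropped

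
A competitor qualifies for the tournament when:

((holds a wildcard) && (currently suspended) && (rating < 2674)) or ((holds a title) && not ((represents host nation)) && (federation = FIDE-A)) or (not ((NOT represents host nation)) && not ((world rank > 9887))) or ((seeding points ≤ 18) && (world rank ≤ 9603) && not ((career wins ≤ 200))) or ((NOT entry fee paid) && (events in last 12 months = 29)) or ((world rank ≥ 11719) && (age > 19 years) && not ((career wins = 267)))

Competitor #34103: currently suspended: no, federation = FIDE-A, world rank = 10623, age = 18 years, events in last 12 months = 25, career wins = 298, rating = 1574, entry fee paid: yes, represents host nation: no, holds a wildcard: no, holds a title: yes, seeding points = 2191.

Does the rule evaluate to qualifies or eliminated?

Qualifies

Atomic conditions:
  holds a wildcard: no → false
  currently suspended: no → false
  rating < 2674: 1574 < 2674 is true
  holds a title: yes → true
  represents host nation: no → false
  federation = FIDE-A: FIDE-A == FIDE-A is true
  NOT represents host nation: no → true
  world rank > 9887: 10623 > 9887 is true
  seeding points ≤ 18: 2191 ≤ 18 is false
  world rank ≤ 9603: 10623 ≤ 9603 is false
  career wins ≤ 200: 298 ≤ 200 is false
  NOT entry fee paid: yes → false
  events in last 12 months = 29: 25 == 29 is false
  world rank ≥ 11719: 10623 ≥ 11719 is false
  age > 19 years: 18 > 19 is false
  career wins = 267: 298 == 267 is false
Combine:
[1] false AND false AND true = false
[2.2] NOT false = true
[2] true AND true AND true = true
[3.1] NOT true = false
[3.2] NOT true = false
[3] false AND false = false
[4.3] NOT false = true
[4] false AND false AND true = false
[5] false AND false = false
[6.3] NOT false = true
[6] false AND false AND true = false
[root] false OR true OR false OR false OR false OR false = true
Overall: true → qualifies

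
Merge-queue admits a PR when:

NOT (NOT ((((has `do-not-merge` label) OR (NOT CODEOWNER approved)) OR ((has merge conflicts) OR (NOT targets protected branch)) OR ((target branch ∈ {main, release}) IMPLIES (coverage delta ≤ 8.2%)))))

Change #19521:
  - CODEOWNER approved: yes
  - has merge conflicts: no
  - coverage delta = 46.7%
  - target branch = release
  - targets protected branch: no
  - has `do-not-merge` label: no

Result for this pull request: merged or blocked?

Merged

Atomic conditions:
  has `do-not-merge` label: no → false
  NOT CODEOWNER approved: yes → false
  has merge conflicts: no → false
  NOT targets protected branch: no → true
  target branch ∈ {main, release}: release is in the set → true
  coverage delta ≤ 8.2%: 46.7 ≤ 8.2 is false
Combine:
[1.1.1] false OR false = false
[1.1.2] false OR true = true
[1.1.3] true → false = false
[1.1] false OR true OR false = true
[1] NOT true = false
[root] NOT false = true
Overall: true → merged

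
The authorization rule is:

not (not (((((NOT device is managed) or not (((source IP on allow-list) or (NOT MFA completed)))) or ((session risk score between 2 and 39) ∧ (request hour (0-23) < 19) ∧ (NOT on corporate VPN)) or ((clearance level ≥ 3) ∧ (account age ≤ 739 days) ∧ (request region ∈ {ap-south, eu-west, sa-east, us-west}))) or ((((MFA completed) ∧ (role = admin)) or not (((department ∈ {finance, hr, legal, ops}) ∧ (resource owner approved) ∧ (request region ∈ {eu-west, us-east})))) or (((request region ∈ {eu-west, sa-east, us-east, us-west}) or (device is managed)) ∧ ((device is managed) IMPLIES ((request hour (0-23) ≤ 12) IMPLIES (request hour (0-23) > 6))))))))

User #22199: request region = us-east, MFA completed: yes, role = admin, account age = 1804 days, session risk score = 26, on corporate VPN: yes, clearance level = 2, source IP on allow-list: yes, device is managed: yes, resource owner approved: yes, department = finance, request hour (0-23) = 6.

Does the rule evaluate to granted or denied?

Granted

Atomic conditions:
  NOT device is managed: yes → false
  source IP on allow-list: yes → true
  NOT MFA completed: yes → false
  session risk score between 2 and 39: 26 in [2, 39] is true
  request hour (0-23) < 19: 6 < 19 is true
  NOT on corporate VPN: yes → false
  clearance level ≥ 3: 2 ≥ 3 is false
  account age ≤ 739 days: 1804 ≤ 739 is false
  request region ∈ {ap-south, eu-west, sa-east, us-west}: us-east is not in the set → false
  MFA completed: yes → true
  role = admin: admin == admin is true
  department ∈ {finance, hr, legal, ops}: finance is in the set → true
  resource owner approved: yes → true
  request region ∈ {eu-west, us-east}: us-east is in the set → true
  request region ∈ {eu-west, sa-east, us-east, us-west}: us-east is in the set → true
  device is managed: yes → true
  request hour (0-23) ≤ 12: 6 ≤ 12 is true
  request hour (0-23) > 6: 6 > 6 is false
Combine:
[1.1.1.1.2.1] true OR false = true
[1.1.1.1.2] NOT true = false
[1.1.1.1] false OR false = false
[1.1.1.2] true AND true AND false = false
[1.1.1.3] false AND false AND false = false
[1.1.1] false OR false OR false = false
[1.1.2.1.1] true AND true = true
[1.1.2.1.2.1] true AND true AND true = true
[1.1.2.1.2] NOT true = false
[1.1.2.1] true OR false = true
[1.1.2.2.1] true OR true = true
[1.1.2.2.2.2] true → false = false
[1.1.2.2.2] true → false = false
[1.1.2.2] true AND false = false
[1.1.2] true OR false = true
[1.1] false OR true = true
[1] NOT true = false
[root] NOT false = true
Overall: true → granted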